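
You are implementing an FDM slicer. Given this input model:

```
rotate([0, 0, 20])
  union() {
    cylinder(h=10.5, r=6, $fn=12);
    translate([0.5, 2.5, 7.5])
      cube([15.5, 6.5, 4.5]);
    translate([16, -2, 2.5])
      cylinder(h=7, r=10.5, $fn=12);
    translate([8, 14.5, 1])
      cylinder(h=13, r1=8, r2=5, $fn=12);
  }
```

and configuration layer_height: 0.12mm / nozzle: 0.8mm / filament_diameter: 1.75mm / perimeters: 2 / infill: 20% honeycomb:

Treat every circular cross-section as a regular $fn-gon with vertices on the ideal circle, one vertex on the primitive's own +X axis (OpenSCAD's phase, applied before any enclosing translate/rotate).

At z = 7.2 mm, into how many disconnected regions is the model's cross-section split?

At z = 7.2 mm: the cylinder: section is a regular 12-gon, circumradius r=6; the cube at (0.5, 2.5) is absent (z outside [7.5, 12]); the r=10.5 cylinder at (16, -2) gives a regular 12-gon of circumradius 10.5 (constant along its height); the cone at (8, 14.5) contributes a regular 12-gon of circumradius 6.569 (interpolated between r1=8 and r2=5 at t=0.477); Combining (union): the 3 present regions are separate (no shared area or edge), so areas and boundary lengths simply add and each stays a separate island — 3 connected regions; (whole slice rotated 20° about Z — lengths, areas and connectivity unchanged). The result has 3 disconnected regions.

3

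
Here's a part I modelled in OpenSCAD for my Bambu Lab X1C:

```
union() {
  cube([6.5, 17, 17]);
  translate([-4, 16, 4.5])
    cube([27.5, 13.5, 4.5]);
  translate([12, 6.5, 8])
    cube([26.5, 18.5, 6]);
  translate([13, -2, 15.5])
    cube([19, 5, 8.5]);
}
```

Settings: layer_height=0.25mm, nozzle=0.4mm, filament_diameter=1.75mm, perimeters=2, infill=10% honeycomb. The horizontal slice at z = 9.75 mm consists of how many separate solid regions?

2

At z = 9.75 mm: the 6.5×17 cube contributes its full rectangle; the cube at (-4, 16) is absent (z outside [4.5, 9]); the cube at (12, 6.5) is present — its section is the full 26.5×18.5 rectangle; the cube at (13, -2) is absent (z outside [15.5, 24]); Merging all regions: the 2 present regions are separate (no shared area or edge), so areas and boundary lengths simply add and each stays a separate island — 2 connected regions. The result has 2 disconnected regions.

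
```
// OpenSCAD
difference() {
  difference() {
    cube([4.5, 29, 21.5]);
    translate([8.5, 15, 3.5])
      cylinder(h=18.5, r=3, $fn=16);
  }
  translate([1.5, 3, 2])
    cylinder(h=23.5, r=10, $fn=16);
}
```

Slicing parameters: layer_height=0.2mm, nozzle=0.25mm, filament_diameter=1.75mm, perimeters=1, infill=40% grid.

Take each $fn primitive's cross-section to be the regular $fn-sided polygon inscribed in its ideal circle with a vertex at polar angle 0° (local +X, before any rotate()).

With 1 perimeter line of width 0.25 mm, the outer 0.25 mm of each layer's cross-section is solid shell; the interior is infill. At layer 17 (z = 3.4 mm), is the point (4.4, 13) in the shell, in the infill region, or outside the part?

At z = 3.4 mm: the 4.5×29 cube contributes its full rectangle; the cylinder at (8.5, 15) is absent (z outside [3.5, 22]); After the difference (first − rest): none of the subtracted shapes is present at this height, so the 4.5×29 cube is unchanged — 1 connected region; the r=10 cylinder at (1.5, 3) gives a regular 16-gon of circumradius 10 (constant along its height); After the difference (first − rest): starting from that combined region, the r=10 cylinder at (1.5, 3) partially overlaps it — only the 57.38 mm² overlap (of its 306.15 mm²) is removed, clipping the outline — 1 connected region. Overall, the cross-section is a single solid region. The nearest boundary edge runs (4.50, 29.00)→(4.50, 12.40); distance from the point to it = 0.10 mm. The point is inside the cross-section, 0.10 mm from the nearest boundary — within the 0.25 mm shell band (1 × 0.25).

shell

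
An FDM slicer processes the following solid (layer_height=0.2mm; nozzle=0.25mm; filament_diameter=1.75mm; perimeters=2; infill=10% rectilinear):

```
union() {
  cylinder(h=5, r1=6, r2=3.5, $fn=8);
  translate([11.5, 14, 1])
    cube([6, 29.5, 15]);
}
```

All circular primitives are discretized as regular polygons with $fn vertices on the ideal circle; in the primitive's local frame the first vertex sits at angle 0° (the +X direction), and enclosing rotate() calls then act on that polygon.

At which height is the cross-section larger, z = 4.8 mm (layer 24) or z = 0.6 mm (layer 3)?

Layer 24 (z = 4.8): the cone (r1=6→r2=3.5) has section circumradius 3.600 here — a regular 8-gon (area = (8/2)·3.600²·sin(360°/8) = 36.66 mm²); the 6×29.5 cube at (11.5, 14) contributes its full rectangle (area 177.00 mm²); Combining (union): the 2 present regions are separate (no shared area or edge), so areas and boundary lengths simply add and each stays a separate island — area = 213.66 mm². So its area = 213.66 mm². Layer 3 (z = 0.6): the cone contributes a regular 8-gon of circumradius 5.700 (interpolated between r1=6 and r2=3.5 at t=0.120) (area = (8/2)·5.700²·sin(360°/8) = 91.90 mm²); the cube at (11.5, 14) is not intersected at this z (z outside [1, 16]); Taking the union: only the cone is present, so the union is just that shape — area = 91.90 mm². So its area = 91.90 mm². Layer 24 is larger (213.66 vs 91.90 mm²).

layer 24 (z = 4.8 mm)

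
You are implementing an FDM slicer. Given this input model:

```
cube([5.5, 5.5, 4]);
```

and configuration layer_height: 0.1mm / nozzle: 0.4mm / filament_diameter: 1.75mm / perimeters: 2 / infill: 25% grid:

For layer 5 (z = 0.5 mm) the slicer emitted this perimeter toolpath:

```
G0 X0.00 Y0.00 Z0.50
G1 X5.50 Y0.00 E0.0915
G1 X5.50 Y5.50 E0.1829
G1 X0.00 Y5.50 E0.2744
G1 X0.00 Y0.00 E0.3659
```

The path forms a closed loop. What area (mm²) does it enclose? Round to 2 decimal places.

30.25 mm²

Apply the shoelace formula to the sequence of (X, Y) vertices; enclosed area = 30.25 mm².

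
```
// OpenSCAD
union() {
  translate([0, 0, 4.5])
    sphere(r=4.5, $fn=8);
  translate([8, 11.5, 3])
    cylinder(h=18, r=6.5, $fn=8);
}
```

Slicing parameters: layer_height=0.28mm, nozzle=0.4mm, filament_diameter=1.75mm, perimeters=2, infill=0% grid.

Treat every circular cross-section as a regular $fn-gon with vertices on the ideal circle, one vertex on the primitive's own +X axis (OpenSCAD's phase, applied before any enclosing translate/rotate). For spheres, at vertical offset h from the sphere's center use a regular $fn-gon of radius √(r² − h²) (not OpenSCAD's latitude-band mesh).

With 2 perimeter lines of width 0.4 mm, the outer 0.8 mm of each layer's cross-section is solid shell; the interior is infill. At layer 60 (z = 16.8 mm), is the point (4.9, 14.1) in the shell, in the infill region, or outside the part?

At z = 16.8 mm: the sphere is absent (|z−center|=12.300 > r=4.5); the r=6.5 cylinder at (8, 11.5) gives a regular 8-gon of circumradius 6.5 (constant along its height); Taking the union: only the r=6.5 cylinder at (8, 11.5) is present, so the union is just that shape — 1 connected region. Overall, the cross-section is a single solid region. The nearest boundary edge runs (3.40, 16.10)→(1.50, 11.50); distance from the point to it = 2.15 mm. The point is inside the cross-section and 2.15 mm from the nearest boundary — more than the 0.8 mm shell width (2 × 0.4), so it's in the infill interior.

infill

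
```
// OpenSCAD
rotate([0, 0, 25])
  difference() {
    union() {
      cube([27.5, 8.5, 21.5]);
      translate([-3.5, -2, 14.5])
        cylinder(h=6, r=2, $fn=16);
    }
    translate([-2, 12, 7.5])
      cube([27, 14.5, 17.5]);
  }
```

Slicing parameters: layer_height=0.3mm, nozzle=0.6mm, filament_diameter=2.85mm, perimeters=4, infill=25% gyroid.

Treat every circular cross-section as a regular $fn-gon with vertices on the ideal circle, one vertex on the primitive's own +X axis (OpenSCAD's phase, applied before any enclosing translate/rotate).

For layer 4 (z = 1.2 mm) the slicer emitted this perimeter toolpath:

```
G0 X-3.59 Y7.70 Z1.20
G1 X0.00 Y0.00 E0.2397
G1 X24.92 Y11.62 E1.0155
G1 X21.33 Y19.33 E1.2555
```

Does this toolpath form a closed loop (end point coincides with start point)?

no

Start point (G0): (-3.59, 7.70). End point (last G1): the path does not return to the start — open.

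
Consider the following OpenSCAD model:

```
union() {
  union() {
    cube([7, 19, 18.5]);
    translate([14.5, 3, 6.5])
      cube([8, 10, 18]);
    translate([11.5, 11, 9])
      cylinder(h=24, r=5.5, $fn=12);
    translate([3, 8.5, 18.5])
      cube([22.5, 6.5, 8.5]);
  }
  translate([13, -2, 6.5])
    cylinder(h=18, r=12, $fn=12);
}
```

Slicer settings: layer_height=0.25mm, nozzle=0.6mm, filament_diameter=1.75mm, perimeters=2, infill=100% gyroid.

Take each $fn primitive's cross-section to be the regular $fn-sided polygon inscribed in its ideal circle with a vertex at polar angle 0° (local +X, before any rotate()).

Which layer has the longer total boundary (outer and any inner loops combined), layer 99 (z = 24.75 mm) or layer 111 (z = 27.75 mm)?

layer 99 (z = 24.75 mm)

Layer 99 (z = 24.75): the cube is not intersected at this z (z outside [0, 18.5]); the cube at (14.5, 3) is not intersected at this z (z outside [6.5, 24.5]); the r=5.5 cylinder at (11.5, 11) gives a regular 12-gon of circumradius 5.5 (constant along its height) (perimeter = 2·12·5.500·sin(180°/12) = 34.16 mm); the 22.5×6.5 cube at (3, 8.5) contributes its full rectangle (perimeter 58.00 mm); Combining (union): the regions partially overlap (shared area 64.39 mm²), so the edge portions inside another operand are dropped and the merged outline is re-measured after clipping — boundary = 61.07 mm; the cylinder at (13, -2) does not reach this height (z outside [6.5, 24.5]); Taking the union: only the result so far is present, so the union is just that shape — boundary = 61.07 mm. So its perimeter = 61.07 mm. Layer 111 (z = 27.75): the cube is absent (z outside [0, 18.5]); the cube at (14.5, 3) is absent (z outside [6.5, 24.5]); the r=5.5 cylinder at (11.5, 11) gives a regular 12-gon of circumradius 5.5 (constant along its height) (perimeter = 2·12·5.500·sin(180°/12) = 34.16 mm); the cube at (3, 8.5) is absent (z outside [18.5, 27]); Merging all regions: only the r=5.5 cylinder at (11.5, 11) is present, so the union is just that shape — boundary = 34.16 mm; the cylinder at (13, -2) does not reach this height (z outside [6.5, 24.5]); Taking the union: only the result so far is present, so the union is just that shape — boundary = 34.16 mm. So its perimeter = 34.16 mm. Layer 99 is larger (61.07 vs 34.16 mm).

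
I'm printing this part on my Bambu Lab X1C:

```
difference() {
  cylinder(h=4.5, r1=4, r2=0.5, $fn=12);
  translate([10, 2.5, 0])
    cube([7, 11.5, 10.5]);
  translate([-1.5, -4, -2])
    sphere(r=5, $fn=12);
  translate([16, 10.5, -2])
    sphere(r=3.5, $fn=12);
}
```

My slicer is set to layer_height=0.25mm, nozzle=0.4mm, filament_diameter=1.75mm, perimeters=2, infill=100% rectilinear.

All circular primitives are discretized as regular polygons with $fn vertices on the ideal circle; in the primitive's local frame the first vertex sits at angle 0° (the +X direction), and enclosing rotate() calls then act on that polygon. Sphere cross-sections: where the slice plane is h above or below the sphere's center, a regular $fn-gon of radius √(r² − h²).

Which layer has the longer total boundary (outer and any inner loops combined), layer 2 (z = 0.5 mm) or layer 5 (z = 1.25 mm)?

layer 2 (z = 0.5 mm)

Layer 2 (z = 0.5): the cone: at t=0.111 of its height the radius interpolates to r₁+(r₂−r₁)t = 3.611, giving a regular 12-gon of that circumradius (perimeter = 2·12·3.611·sin(180°/12) = 22.43 mm); the cube at (10, 2.5) is present — its section is the full 7×11.5 rectangle (perimeter 37.00 mm); the r=5 sphere at (-1.5, -4) slices to a regular 12-gon of circumradius 4.330 (√(r²−h²) with h=2.5 from center) (perimeter = 2·12·4.330·sin(180°/12) = 26.90 mm); the sphere at (16, 10.5): section is a regular 12-gon, circumradius = √(r²−h²) = √(3.5²−2.5²) = 2.449 (perimeter = 2·12·2.449·sin(180°/12) = 15.22 mm); Subtracting the remaining from the first: starting from the cone, the 7×11.5 cube at (10, 2.5) misses the remaining region (no effect); the r=5 sphere at (-1.5, -4) partially overlaps it — only the 15.77 mm² overlap (of its 56.25 mm²) is removed, clipping the outline; the r=3.5 sphere at (16, 10.5) misses the remaining region (no effect) — boundary = 21.60 mm. So its perimeter = 21.60 mm. Layer 5 (z = 1.25): the cone: at t=0.278 of its height the radius interpolates to r₁+(r₂−r₁)t = 3.028, giving a regular 12-gon of that circumradius (perimeter = 2·12·3.028·sin(180°/12) = 18.81 mm); the cube at (10, 2.5) is present — its section is the full 7×11.5 rectangle (perimeter 37.00 mm); the sphere at (-1.5, -4): section is a regular 12-gon, circumradius = √(r²−h²) = √(5²−3.25²) = 3.800 (perimeter = 2·12·3.800·sin(180°/12) = 23.60 mm); the sphere at (16, 10.5): section is a regular 12-gon, circumradius = √(r²−h²) = √(3.5²−3.25²) = 1.299 (perimeter = 2·12·1.299·sin(180°/12) = 8.07 mm); Subtracting the remaining from the first: starting from the cone, the 7×11.5 cube at (10, 2.5) misses the remaining region (no effect); the r=5 sphere at (-1.5, -4) partially overlaps it — only the 8.46 mm² overlap (of its 43.31 mm²) is removed, clipping the outline; the r=3.5 sphere at (16, 10.5) misses the remaining region (no effect) — boundary = 18.22 mm. So its perimeter = 18.22 mm. Layer 2 is larger (21.60 vs 18.22 mm).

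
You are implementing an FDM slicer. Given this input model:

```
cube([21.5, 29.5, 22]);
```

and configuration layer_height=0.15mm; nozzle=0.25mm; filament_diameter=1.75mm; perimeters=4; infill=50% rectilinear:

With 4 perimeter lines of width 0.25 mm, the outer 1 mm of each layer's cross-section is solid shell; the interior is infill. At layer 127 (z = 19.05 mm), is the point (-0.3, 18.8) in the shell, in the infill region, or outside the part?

At z = 19.05 mm: the cube is present — its section is the full 21.5×29.5 rectangle. Overall, the cross-section is a single solid region. The nearest boundary edge runs (0.00, 29.50)→(0.00, 0.00); distance from the point to it = 0.30 mm. The point is not inside any of the regions above, so it lies outside the cross-section (0.30 mm from the nearest boundary).

outside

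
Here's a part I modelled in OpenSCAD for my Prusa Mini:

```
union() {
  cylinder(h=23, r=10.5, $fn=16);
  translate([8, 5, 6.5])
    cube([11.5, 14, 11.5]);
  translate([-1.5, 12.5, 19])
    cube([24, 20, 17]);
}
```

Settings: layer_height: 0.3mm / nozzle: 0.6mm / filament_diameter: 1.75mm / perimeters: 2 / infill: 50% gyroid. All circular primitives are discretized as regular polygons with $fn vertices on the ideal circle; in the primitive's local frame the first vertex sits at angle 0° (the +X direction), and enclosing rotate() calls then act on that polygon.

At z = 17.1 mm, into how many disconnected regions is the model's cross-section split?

At z = 17.1 mm: the r=10.5 cylinder contributes a regular 16-gon of circumradius 10.5; the cube at (8, 5) (footprint 11.5×14) is included at this height; the cube at (-1.5, 12.5) is absent (z outside [19, 36]); Taking the union: the regions partially overlap (shared area 0.82 mm²), so overlapping operands fuse into one piece — 1 connected region. The result has 1 disconnected region.

1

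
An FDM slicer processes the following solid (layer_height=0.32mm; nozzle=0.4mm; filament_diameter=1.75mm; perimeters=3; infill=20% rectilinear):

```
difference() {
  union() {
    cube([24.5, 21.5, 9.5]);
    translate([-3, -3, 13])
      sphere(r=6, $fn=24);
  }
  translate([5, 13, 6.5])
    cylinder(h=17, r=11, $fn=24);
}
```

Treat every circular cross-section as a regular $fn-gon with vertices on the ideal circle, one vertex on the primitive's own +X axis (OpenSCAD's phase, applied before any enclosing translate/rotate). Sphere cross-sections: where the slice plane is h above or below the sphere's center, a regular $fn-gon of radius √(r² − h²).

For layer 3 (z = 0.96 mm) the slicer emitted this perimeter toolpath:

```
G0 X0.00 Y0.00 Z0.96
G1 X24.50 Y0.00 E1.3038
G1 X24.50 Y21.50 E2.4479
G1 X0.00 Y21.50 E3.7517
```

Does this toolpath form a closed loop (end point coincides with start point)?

no

Start point (G0): (0.00, 0.00). End point (last G1): the path does not return to the start — open.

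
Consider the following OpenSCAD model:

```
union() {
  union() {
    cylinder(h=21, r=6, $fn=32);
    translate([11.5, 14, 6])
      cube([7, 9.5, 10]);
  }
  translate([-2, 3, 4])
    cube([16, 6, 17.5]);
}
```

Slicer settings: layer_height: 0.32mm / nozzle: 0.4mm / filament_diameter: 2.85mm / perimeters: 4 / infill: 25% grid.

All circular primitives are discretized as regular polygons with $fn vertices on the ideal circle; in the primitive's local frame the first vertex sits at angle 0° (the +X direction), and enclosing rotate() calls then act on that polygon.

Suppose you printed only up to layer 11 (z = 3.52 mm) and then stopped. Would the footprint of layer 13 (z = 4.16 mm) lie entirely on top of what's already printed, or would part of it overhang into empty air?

Compare the two slices. At z = 3.52: the cylinder: section is a regular 32-gon, circumradius r=6 (area = (32/2)·6.000²·sin(360°/32) = 112.37 mm²); the cube at (11.5, 14) is absent (z outside [6, 16]); Combining (union): only the r=6 cylinder is present, so the union is just that shape — area = 112.37 mm²; the cube at (-2, 3) does not reach this height (z outside [4, 21.5]); Taking the union: only that combined region is present, so the union is just that shape — area = 112.37 mm². At z = 4.16: the r=6 cylinder contributes a regular 32-gon of circumradius 6 (area = (32/2)·6.000²·sin(360°/32) = 112.37 mm²); the cube at (11.5, 14) does not reach this height (z outside [6, 16]); Taking the union: only the r=6 cylinder is present, so the union is just that shape — area = 112.37 mm²; the 16×6 cube at (-2, 3) contributes its full rectangle (area 96.00 mm²); Merging all regions: the regions partially overlap — summed areas 208.37 mm² minus the doubly-counted overlap 16.67 mm² gives 191.70 mm² — area = 191.70 mm². Checking containment: at z = 4.16 the cross-section extends beyond the z = 3.52 cross-section by about 79.33 mm².

part overhangs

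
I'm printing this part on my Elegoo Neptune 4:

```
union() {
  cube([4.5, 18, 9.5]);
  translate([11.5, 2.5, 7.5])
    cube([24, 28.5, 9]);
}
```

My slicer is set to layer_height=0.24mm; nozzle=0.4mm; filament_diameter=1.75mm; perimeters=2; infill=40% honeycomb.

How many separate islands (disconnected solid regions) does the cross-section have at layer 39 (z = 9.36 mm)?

2

At z = 9.36 mm: the cube is present — its section is the full 4.5×18 rectangle; the 24×28.5 cube at (11.5, 2.5) contributes its full rectangle; Taking the union: the 2 present regions are separate (no shared area or edge), so areas and boundary lengths simply add and each stays a separate island — 2 connected regions. Overall, the cross-section has 2 separate islands. Island count = 2.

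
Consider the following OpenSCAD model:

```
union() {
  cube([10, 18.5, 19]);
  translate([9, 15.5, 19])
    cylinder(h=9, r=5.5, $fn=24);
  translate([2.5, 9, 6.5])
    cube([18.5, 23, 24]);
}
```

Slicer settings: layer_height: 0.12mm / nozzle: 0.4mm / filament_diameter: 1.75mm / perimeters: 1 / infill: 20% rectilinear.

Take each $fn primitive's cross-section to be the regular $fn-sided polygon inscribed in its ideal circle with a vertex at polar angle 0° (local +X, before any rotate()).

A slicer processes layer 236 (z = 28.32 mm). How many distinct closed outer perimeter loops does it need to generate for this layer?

At z = 28.32 mm: the cube is not intersected at this z (z outside [0, 19]); the cylinder at (9, 15.5) does not reach this height (z outside [19, 28]); the 18.5×23 cube at (2.5, 9) contributes its full rectangle; Taking the union: only the 18.5×23 cube at (2.5, 9) is present, so the union is just that shape — 1 connected region. The result has 1 disconnected region.

1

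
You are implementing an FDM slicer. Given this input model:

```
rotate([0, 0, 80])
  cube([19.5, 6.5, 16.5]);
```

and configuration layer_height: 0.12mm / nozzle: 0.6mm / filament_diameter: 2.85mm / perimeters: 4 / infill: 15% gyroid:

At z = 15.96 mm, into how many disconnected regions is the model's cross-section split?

At z = 15.96 mm: the cube is present — its section is the full 19.5×6.5 rectangle; (rotated 80° about Z; rotation is an isometry so areas/perimeters/island counts are preserved). The result has 1 disconnected region.

1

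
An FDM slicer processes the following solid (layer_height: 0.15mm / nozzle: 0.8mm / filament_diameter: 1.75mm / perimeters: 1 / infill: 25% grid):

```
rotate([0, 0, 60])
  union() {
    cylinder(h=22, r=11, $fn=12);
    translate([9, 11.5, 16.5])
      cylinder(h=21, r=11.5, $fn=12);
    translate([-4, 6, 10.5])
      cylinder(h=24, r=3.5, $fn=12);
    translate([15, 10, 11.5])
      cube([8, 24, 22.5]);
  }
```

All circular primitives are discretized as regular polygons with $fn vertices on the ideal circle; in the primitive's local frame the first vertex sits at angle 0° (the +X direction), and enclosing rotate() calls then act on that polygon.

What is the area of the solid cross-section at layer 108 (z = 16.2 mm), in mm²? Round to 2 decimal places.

555.00 mm²

At z = 16.2 mm: the r=11 cylinder contributes a regular 12-gon of circumradius 11 (area = (12/2)·11.000²·sin(360°/12) = 363.00 mm²); the cylinder at (9, 11.5) is absent (z outside [16.5, 37.5]); the r=3.5 cylinder at (-4, 6) contributes a regular 12-gon of circumradius 3.5 (area = (12/2)·3.500²·sin(360°/12) = 36.75 mm²); the cube at (15, 10) is present — its section is the full 8×24 rectangle (area 192.00 mm²); Combining (union): the regions partially overlap — summed areas 591.75 mm² minus the doubly-counted overlap 36.75 mm² gives 555.00 mm² — area = 555.00 mm²; (whole slice rotated 60° about Z — lengths, areas and connectivity unchanged). Overall, the cross-section has 2 separate islands. Net area = 555.00 mm².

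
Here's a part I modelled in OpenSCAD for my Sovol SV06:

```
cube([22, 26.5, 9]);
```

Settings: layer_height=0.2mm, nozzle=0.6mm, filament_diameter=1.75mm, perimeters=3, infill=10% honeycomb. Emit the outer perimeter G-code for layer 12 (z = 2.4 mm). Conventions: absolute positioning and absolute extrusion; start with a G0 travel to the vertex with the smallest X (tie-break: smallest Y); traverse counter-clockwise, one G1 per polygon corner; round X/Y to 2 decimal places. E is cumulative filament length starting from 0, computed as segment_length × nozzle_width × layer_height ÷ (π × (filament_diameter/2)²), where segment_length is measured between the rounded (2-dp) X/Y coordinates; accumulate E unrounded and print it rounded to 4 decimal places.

At z = 2.4 mm: the cube (footprint 22×26.5) is included at this height. The outline is a single polygon with 4 vertices. Extrusion per mm of travel: 0.6 × 0.2 / (π × 0.875²) = 0.049890. Accumulating E over each segment gives final E = 4.8393.

G0 X0.00 Y0.00 Z2.40
G1 X22.00 Y0.00 E1.0976
G1 X22.00 Y26.50 E2.4197
G1 X0.00 Y26.50 E3.5173
G1 X0.00 Y0.00 E4.8393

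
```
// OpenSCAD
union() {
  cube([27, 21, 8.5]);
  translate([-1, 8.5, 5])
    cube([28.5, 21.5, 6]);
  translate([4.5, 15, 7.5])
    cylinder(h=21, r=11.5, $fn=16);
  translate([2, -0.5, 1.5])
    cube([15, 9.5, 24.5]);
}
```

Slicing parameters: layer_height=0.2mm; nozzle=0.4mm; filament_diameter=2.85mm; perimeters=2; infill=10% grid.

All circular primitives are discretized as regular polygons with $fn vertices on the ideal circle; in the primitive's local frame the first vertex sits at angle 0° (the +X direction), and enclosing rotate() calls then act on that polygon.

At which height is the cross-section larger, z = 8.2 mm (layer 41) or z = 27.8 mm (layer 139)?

Layer 41 (z = 8.2): the 27×21 cube contributes its full rectangle (area 567.00 mm²); the cube at (-1, 8.5) (footprint 28.5×21.5) is included at this height (area 612.75 mm²); the r=11.5 cylinder at (4.5, 15) contributes a regular 16-gon of circumradius 11.5 (area = (16/2)·11.500²·sin(360°/16) = 404.88 mm²); the cube at (2, -0.5) (footprint 15×9.5) is included at this height (area 142.50 mm²); Taking the union: the regions partially overlap — summed areas 1727.13 mm² minus the doubly-counted overlap 791.13 mm² gives 936.00 mm² — area = 936.00 mm². So its area = 936.00 mm². Layer 139 (z = 27.8): the cube is not intersected at this z (z outside [0, 8.5]); the cube at (-1, 8.5) does not reach this height (z outside [5, 11]); the r=11.5 cylinder at (4.5, 15) contributes a regular 16-gon of circumradius 11.5 (area = (16/2)·11.500²·sin(360°/16) = 404.88 mm²); the cube at (2, -0.5) does not reach this height (z outside [1.5, 26]); Taking the union: only the r=11.5 cylinder at (4.5, 15) is present, so the union is just that shape — area = 404.88 mm². So its area = 404.88 mm². Layer 41 is larger (936.00 vs 404.88 mm²).

layer 41 (z = 8.2 mm)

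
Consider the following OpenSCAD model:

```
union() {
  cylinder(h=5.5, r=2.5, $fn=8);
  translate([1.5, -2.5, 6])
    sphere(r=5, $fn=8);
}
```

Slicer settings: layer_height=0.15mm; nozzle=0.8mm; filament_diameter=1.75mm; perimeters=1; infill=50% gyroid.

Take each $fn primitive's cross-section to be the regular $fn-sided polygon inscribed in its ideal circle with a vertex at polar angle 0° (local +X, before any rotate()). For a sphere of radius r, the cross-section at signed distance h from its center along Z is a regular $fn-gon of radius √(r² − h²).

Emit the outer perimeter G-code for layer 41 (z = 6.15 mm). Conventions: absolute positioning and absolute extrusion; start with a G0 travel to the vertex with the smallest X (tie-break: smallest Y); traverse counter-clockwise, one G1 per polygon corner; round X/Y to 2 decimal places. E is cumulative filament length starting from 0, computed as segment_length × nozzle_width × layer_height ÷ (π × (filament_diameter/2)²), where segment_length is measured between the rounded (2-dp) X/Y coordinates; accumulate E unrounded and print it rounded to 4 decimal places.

G0 X-3.50 Y-2.50 Z6.15
G1 X-2.03 Y-6.03 E0.1908
G1 X1.50 Y-7.50 E0.3815
G1 X5.03 Y-6.03 E0.5723
G1 X6.50 Y-2.50 E0.7631
G1 X5.03 Y1.03 E0.9539
G1 X1.50 Y2.50 E1.1446
G1 X-2.03 Y1.03 E1.3354
G1 X-3.50 Y-2.50 E1.5262

At z = 6.15 mm: the cylinder is absent (z outside [0, 5.5]); the r=5 sphere at (1.5, -2.5) slices to a regular 8-gon of circumradius 4.998 (√(r²−h²) with h=0.15 from center); Taking the union: only the r=5 sphere at (1.5, -2.5) is present, so the union is just that shape — 1 connected region. The outline is a single polygon with 8 vertices. Extrusion per mm of travel: 0.8 × 0.15 / (π × 0.875²) = 0.049890. Accumulating E over each segment gives final E = 1.5262.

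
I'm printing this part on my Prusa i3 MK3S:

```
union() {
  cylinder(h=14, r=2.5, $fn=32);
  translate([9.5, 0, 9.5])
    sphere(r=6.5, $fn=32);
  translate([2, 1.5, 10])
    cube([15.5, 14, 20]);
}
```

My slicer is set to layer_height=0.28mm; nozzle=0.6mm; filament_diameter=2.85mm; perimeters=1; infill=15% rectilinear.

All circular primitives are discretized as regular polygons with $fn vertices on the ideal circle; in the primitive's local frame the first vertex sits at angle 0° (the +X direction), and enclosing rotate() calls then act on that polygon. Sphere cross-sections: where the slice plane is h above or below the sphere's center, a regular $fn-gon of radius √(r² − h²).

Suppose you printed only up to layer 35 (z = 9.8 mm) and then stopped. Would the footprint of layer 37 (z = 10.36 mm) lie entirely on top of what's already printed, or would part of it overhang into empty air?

part overhangs

Compare the two slices. At z = 9.8: the r=2.5 cylinder gives a regular 32-gon of circumradius 2.5 (constant along its height) (area = (32/2)·2.500²·sin(360°/32) = 19.51 mm²); the sphere at (9.5, 0): section is a regular 32-gon, circumradius = √(r²−h²) = √(6.5²−0.3²) = 6.493 (area = (32/2)·6.493²·sin(360°/32) = 131.60 mm²); the cube at (2, 1.5) is absent (z outside [10, 30]); Merging all regions: the 2 present regions are separate (no shared area or edge), so areas and boundary lengths simply add and each stays a separate island — area = 151.11 mm². At z = 10.36: the r=2.5 cylinder contributes a regular 32-gon of circumradius 2.5 (area = (32/2)·2.500²·sin(360°/32) = 19.51 mm²); the sphere at (9.5, 0): section is a regular 32-gon, circumradius = √(r²−h²) = √(6.5²−0.86²) = 6.443 (area = (32/2)·6.443²·sin(360°/32) = 129.57 mm²); the 15.5×14 cube at (2, 1.5) contributes its full rectangle (area 217.00 mm²); Merging all regions: the regions partially overlap — summed areas 366.08 mm² minus the doubly-counted overlap 45.69 mm² gives 320.39 mm² — area = 320.39 mm². Checking containment: at z = 10.36 the cross-section extends beyond the z = 9.8 cross-section by about 170.45 mm².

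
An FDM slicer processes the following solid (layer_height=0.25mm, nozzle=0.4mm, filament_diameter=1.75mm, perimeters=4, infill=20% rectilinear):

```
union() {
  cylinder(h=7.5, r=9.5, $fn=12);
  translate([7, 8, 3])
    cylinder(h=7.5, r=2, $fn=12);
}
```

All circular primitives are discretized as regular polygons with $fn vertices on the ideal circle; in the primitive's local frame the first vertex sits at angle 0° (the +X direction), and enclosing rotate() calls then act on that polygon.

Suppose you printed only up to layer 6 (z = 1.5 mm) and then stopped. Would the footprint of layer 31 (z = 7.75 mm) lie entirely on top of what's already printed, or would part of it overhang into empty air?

part overhangs

Compare the two slices. At z = 1.5: the cylinder: section is a regular 12-gon, circumradius r=9.5 (area = (12/2)·9.500²·sin(360°/12) = 270.75 mm²); the cylinder at (7, 8) does not reach this height (z outside [3, 10.5]); Merging all regions: only the r=9.5 cylinder is present, so the union is just that shape — area = 270.75 mm². At z = 7.75: the cylinder is not intersected at this z (z outside [0, 7.5]); the cylinder at (7, 8): section is a regular 12-gon, circumradius r=2 (area = (12/2)·2.000²·sin(360°/12) = 12.00 mm²); Taking the union: only the r=2 cylinder at (7, 8) is present, so the union is just that shape — area = 12.00 mm². Checking containment: at z = 7.75 the cross-section extends beyond the z = 1.5 cross-section by about 11.05 mm².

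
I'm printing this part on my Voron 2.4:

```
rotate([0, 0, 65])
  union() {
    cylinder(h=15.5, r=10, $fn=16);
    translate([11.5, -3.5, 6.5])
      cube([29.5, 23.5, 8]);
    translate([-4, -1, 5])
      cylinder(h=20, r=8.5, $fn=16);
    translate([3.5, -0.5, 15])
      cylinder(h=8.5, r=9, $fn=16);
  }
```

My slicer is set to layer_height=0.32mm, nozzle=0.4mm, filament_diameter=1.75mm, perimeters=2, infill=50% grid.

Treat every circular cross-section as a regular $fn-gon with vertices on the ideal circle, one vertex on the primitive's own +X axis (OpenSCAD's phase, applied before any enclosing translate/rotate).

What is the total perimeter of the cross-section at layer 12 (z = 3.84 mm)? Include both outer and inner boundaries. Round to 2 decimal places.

At z = 3.84 mm: the r=10 cylinder gives a regular 16-gon of circumradius 10 (constant along its height) (perimeter = 2·16·10.000·sin(180°/16) = 62.43 mm); the cube at (11.5, -3.5) is not intersected at this z (z outside [6.5, 14.5]); the cylinder at (-4, -1) does not reach this height (z outside [5, 25]); the cylinder at (3.5, -0.5) is not intersected at this z (z outside [15, 23.5]); Merging all regions: only the r=10 cylinder is present, so the union is just that shape — boundary = 62.43 mm; (rotated 65° about Z; rotation is an isometry so areas/perimeters/island counts are preserved). Overall, the cross-section is a single solid region. Total boundary length (outer) = 62.43 mm.

62.43 mm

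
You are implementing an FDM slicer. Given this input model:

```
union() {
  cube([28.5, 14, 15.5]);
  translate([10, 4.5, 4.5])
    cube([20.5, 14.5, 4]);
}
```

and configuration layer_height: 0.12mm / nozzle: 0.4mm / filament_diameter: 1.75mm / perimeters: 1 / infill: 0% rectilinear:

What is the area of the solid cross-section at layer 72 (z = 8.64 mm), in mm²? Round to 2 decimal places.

At z = 8.64 mm: the cube (footprint 28.5×14) is included at this height (area 399.00 mm²); the cube at (10, 4.5) does not reach this height (z outside [4.5, 8.5]); Taking the union: only the 28.5×14 cube is present, so the union is just that shape — area = 399.00 mm². Overall, the cross-section is a single solid region. Net area = 399.00 mm².

399.00 mm²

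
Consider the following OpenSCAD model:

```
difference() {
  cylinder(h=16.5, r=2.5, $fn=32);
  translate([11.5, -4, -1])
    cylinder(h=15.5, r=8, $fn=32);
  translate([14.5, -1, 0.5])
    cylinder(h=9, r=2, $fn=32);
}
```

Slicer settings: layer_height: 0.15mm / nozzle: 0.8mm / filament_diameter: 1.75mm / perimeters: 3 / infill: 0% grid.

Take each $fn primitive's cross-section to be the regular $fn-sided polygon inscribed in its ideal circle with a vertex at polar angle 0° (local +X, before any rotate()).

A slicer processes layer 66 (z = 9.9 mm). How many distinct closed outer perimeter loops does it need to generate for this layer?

1

At z = 9.9 mm: the cylinder: section is a regular 32-gon, circumradius r=2.5; the r=8 cylinder at (11.5, -4) gives a regular 32-gon of circumradius 8 (constant along its height); the cylinder at (14.5, -1) is not intersected at this z (z outside [0.5, 9.5]); Taking the first minus the rest: starting from the r=2.5 cylinder, the r=8 cylinder at (11.5, -4) misses the remaining region (no effect) — 1 connected region. The result has 1 disconnected region.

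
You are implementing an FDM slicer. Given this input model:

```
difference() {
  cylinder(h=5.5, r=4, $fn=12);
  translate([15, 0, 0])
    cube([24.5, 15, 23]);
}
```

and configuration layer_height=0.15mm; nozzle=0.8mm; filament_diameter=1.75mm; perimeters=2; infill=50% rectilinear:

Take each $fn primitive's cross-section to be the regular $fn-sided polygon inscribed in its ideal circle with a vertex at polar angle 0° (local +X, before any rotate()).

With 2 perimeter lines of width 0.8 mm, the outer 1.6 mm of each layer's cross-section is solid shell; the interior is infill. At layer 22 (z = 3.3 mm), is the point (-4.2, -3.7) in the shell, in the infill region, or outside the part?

At z = 3.3 mm: the r=4 cylinder gives a regular 12-gon of circumradius 4 (constant along its height); the cube at (15, 0) is present — its section is the full 24.5×15 rectangle; Subtracting the remaining from the first: starting from the r=4 cylinder, the 24.5×15 cube at (15, 0) misses the remaining region (no effect) — 1 connected region. Overall, the cross-section is a single solid region. The nearest boundary edge runs (-2.00, -3.46)→(-3.46, -2.00); distance from the point to it = 1.72 mm. The point is not inside any of the regions above, so it lies outside the cross-section (1.72 mm from the nearest boundary).

outside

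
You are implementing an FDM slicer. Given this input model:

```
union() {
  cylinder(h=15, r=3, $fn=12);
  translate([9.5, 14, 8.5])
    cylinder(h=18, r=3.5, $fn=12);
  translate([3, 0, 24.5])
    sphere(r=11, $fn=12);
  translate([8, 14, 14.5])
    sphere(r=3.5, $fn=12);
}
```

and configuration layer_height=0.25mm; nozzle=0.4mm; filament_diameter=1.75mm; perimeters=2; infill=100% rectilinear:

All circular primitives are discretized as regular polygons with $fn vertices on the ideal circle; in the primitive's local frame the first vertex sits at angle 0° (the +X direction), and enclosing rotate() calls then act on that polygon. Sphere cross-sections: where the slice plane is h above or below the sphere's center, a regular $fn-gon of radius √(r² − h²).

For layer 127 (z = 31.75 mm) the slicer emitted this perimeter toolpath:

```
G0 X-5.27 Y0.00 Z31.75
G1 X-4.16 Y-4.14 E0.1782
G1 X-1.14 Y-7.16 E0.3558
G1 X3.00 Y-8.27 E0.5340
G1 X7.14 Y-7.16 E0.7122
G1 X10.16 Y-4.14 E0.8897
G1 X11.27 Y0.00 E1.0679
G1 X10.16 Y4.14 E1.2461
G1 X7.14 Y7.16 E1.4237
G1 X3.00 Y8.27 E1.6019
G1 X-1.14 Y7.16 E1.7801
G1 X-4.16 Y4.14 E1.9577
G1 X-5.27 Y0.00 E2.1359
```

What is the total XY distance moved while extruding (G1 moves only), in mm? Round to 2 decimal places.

Sum the Euclidean lengths of each G1 segment: total = 51.37 mm.

51.37 mm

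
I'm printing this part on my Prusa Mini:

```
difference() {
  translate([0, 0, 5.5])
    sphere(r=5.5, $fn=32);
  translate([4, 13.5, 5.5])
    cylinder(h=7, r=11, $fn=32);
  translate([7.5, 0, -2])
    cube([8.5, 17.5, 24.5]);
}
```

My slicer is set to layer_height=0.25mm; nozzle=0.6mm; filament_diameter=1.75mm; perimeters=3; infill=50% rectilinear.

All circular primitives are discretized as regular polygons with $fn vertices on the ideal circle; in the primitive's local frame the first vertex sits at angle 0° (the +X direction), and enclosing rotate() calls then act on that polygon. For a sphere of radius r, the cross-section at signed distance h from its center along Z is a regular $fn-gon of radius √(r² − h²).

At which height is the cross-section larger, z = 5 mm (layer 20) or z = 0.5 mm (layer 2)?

Layer 20 (z = 5): the r=5.5 sphere contributes a regular 32-gon of circumradius √(5.5²−0.5²) = 5.477 (area = (32/2)·5.477²·sin(360°/32) = 93.64 mm²); the cylinder at (4, 13.5) does not reach this height (z outside [5.5, 12.5]); the 8.5×17.5 cube at (7.5, 0) contributes its full rectangle (area 148.75 mm²); Subtracting the remaining from the first: starting from the r=5.5 sphere (93.64 mm²), the 8.5×17.5 cube at (7.5, 0) misses the remaining region (no effect) — area = 93.64 mm². So its area = 93.64 mm². Layer 2 (z = 0.5): the r=5.5 sphere contributes a regular 32-gon of circumradius √(5.5²−5²) = 2.291 (area = (32/2)·2.291²·sin(360°/32) = 16.39 mm²); the cylinder at (4, 13.5) is not intersected at this z (z outside [5.5, 12.5]); the 8.5×17.5 cube at (7.5, 0) contributes its full rectangle (area 148.75 mm²); Subtracting the remaining from the first: starting from the r=5.5 sphere (16.39 mm²), the 8.5×17.5 cube at (7.5, 0) misses the remaining region (no effect) — area = 16.39 mm². So its area = 16.39 mm². Layer 20 is larger (93.64 vs 16.39 mm²).

layer 20 (z = 5 mm)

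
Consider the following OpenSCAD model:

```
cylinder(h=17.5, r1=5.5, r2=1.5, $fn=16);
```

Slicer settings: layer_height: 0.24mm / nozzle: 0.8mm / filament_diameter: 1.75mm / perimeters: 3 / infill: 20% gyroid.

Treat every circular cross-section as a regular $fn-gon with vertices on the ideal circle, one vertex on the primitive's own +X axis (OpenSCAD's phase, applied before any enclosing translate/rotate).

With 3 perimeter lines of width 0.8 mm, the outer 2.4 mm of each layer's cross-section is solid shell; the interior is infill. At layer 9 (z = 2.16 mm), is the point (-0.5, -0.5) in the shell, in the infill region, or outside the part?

At z = 2.16 mm: the cone contributes a regular 16-gon of circumradius 5.006 (interpolated between r1=5.5 and r2=1.5 at t=0.123). Overall, the cross-section is a single solid region. The nearest boundary edge runs (-4.63, -1.92)→(-3.54, -3.54); distance from the point to it = 4.22 mm. The point is inside the cross-section and 4.22 mm from the nearest boundary — more than the 2.4 mm shell width (3 × 0.8), so it's in the infill interior.

infill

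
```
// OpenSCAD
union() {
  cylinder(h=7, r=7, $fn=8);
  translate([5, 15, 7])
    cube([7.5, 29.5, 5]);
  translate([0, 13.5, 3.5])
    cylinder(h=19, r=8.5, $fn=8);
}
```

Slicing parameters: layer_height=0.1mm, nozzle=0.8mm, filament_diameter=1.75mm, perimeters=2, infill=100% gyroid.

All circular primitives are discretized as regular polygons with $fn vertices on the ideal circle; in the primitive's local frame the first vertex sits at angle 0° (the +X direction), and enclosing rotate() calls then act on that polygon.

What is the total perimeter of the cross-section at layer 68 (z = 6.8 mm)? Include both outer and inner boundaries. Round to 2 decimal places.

At z = 6.8 mm: the r=7 cylinder contributes a regular 8-gon of circumradius 7 (perimeter = 2·8·7.000·sin(180°/8) = 42.86 mm); the cube at (5, 15) does not reach this height (z outside [7, 12]); the r=8.5 cylinder at (0, 13.5) contributes a regular 8-gon of circumradius 8.5 (perimeter = 2·8·8.500·sin(180°/8) = 52.04 mm); Taking the union: the regions partially overlap (shared area 4.83 mm²), so the edge portions inside another operand are dropped and the merged outline is re-measured after clipping — boundary = 84.45 mm. Overall, the cross-section is a single solid region. Total boundary length (outer) = 84.45 mm.

84.45 mm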